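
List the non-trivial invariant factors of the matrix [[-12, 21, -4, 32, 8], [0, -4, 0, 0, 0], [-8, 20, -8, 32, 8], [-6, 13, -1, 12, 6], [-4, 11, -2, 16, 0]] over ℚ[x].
The Jordan structure of A has elementary divisors (x + 4)^2, (x + 4)^2, (x - 4). Arranging the block sizes at each eigenvalue in decreasing order and taking row products gives the invariant factors.

Invariant factors (smallest first, each dividing the next): (x + 4)^2, (x - 4)(x + 4)^2.

Check: the last factor (x - 4)(x + 4)^2 is the minimal polynomial, and the product (x - 4)(x + 4)^4 is the characteristic polynomial.

(x + 4)^2, (x - 4)(x + 4)^2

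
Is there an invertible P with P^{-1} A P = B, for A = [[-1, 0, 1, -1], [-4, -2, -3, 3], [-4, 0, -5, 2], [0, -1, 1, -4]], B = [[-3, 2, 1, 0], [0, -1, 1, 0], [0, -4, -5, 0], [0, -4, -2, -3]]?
No.

Both have characteristic polynomial (x + 3)^4, but the minimal polynomial of A is (x + 3)^3 while the minimal polynomial of B is (x + 3)^2. The minimal polynomial is a similarity invariant, so A and B are not similar.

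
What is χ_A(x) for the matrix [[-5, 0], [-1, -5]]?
χ_A(x) = (x + 5)^2

xI - A = [[x + 5, 0], [1, x + 5]].

Expanding det(xI - A) along the first row:
det(xI - A) = + (x + 5)·det([[x + 5]]) - (0)·det([[1]]).

Evaluating gives χ_A(x) = x^2 + 10x + 25 = (x + 5)^2.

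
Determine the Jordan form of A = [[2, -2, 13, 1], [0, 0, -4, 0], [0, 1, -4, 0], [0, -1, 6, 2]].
J = [[-2, 1, 0, 0], [0, -2, 0, 0], [0, 0, 2, 1], [0, 0, 0, 2]]

The characteristic polynomial is det(xI - A) = (x - 2)^2(x + 2)^2, so the eigenvalues are -2 (algebraic multiplicity 2), 2 (algebraic multiplicity 2).

For λ = -2: rank(A + 2I) = 3, rank((A + 2I)^2) = 2. The eigenspace has dimension 4 - 3 = 1, so there is 1 Jordan block; the rank sequence gives block sizes [2].

For λ = 2: rank(A - 2I) = 3, rank((A - 2I)^2) = 2. The eigenspace has dimension 4 - 3 = 1, so there is 1 Jordan block; the rank sequence gives block sizes [2].

Assembling the blocks gives the Jordan form J above.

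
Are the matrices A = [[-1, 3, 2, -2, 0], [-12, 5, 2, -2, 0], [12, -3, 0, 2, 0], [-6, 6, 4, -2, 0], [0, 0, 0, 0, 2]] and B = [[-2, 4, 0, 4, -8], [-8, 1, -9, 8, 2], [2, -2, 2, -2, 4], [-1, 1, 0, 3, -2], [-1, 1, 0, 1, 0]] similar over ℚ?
Two matrices over a field are similar if and only if they have the same invariant factors.

Both A and B have characteristic polynomial (x - 2)^3(x + 1)^2 and minimal polynomial (x - 2)(x + 1)^2. Computing further, both have invariant factors x - 2, x - 2, (x - 2)(x + 1)^2. Hence A and B are similar.

Yes.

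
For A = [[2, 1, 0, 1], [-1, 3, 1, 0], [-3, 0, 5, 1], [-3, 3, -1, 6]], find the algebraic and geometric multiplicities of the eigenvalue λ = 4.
The characteristic polynomial is (x - 4)^4, so the factor x - 4 appears with exponent 4: the algebraic multiplicity is 4.

rank(A - 4I) = 2, so the eigenspace has dimension 4 - 2 = 2: the geometric multiplicity is 2.

Since 2 < 4, A is not diagonalizable.

algebraic multiplicity 4, geometric multiplicity 2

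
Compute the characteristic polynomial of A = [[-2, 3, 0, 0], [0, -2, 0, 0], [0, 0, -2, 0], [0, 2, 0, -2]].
χ_A(x) = (x + 2)^4

xI - A = [[x + 2, -3, 0, 0], [0, x + 2, 0, 0], [0, 0, x + 2, 0], [0, -2, 0, x + 2]].

Expanding det(xI - A) along the first row:
det(xI - A) = + (x + 2)·det([[x + 2, 0, 0], [0, x + 2, 0], [-2, 0, x + 2]]) - (-3)·det([[0, 0, 0], [0, x + 2, 0], [0, 0, x + 2]]) + (0)·det([[0, x + 2, 0], [0, 0, 0], [0, -2, x + 2]]) - (0)·det([[0, x + 2, 0], [0, 0, x + 2], [0, -2, 0]]).

Evaluating gives χ_A(x) = x^4 + 8x^3 + 24x^2 + 32x + 16 = (x + 2)^4.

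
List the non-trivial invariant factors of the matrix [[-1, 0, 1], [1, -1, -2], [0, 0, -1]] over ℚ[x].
(x + 1)^3

The Jordan structure of A has elementary divisors (x + 1)^3. Arranging the block sizes at each eigenvalue in decreasing order and taking row products gives the invariant factors.

Invariant factors (smallest first, each dividing the next): (x + 1)^3.

Check: the last factor (x + 1)^3 is the minimal polynomial, and the product (x + 1)^3 is the characteristic polynomial.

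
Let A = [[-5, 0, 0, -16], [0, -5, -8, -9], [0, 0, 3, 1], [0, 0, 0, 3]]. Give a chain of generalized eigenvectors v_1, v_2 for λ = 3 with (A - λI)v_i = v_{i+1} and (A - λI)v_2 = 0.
We seek v_1 ∈ ker((A - 3I)^2) \ ker(A - 3I), then set v_{i+1} = (A - 3I) v_i.

One such chain is v_1 = [[-2, 0, -1, 1]]^T, v_2 = [[0, -1, 1, 0]]^T. Check: (A - 3I) v_2 = [[0, 0, 0, 0]]^T = 0.

v_1 = [[-2, 0, -1, 1]]^T, v_2 = [[0, -1, 1, 0]]^T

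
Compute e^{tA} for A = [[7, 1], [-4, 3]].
A has Jordan form J = [[5, 1], [0, 5]] with A = PJP^{-1}, so e^{tA} = P e^{tJ} P^{-1}.

For a Jordan block J_k(λ), e^{tJ_k(λ)} = e^{λt} · (I + tN + t^2 N^2/2! + ... + t^{k-1} N^{k-1}/(k-1)!) where N is the nilpotent superdiagonal part.

Assembling the blocks and conjugating back gives the entries of e^{tA} as shown above.

e^{tA} = [[(2*t + 1)*e^{5*t}, t*e^{5*t}], [-4*t*e^{5*t}, (1 - 2*t)*e^{5*t}]]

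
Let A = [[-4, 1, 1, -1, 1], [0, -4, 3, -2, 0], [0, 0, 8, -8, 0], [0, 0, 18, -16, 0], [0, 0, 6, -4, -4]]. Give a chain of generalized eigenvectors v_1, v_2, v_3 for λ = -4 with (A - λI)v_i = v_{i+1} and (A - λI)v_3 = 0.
We seek v_1 ∈ ker((A + 4I)^3) \ ker((A + 4I)^2), then set v_{i+1} = (A + 4I) v_i.

One such chain is v_1 = [[0, 0, 5, 7, 2]]^T, v_2 = [[0, 1, 4, 6, 2]]^T, v_3 = [[1, 0, 0, 0, 0]]^T. Check: (A + 4I) v_3 = [[0, 0, 0, 0, 0]]^T = 0.

v_1 = [[0, 0, 5, 7, 2]]^T, v_2 = [[0, 1, 4, 6, 2]]^T, v_3 = [[1, 0, 0, 0, 0]]^T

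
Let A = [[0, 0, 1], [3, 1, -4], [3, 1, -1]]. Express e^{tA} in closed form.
A has Jordan form J = [[0, 1, 0], [0, 0, 1], [0, 0, 0]] with A = PJP^{-1}, so e^{tA} = P e^{tJ} P^{-1}.

For a Jordan block J_k(λ), e^{tJ_k(λ)} = e^{λt} · (I + tN + t^2 N^2/2! + ... + t^{k-1} N^{k-1}/(k-1)!) where N is the nilpotent superdiagonal part.

Assembling the blocks and conjugating back gives the entries of e^{tA} as shown above.

e^{tA} = [[3*t^2/2 + 1, t^2/2, t*(2 - t)/2], [3*t*(2 - 3*t)/2, -3*t^2/2 + t + 1, t*(3*t - 8)/2], [3*t, t, 1 - t]]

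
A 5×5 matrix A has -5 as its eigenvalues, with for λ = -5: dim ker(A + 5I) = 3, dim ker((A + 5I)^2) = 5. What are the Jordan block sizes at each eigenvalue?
λ = -5: successive nullity increments [3, 2] count blocks of size ≥ k; block sizes are [2, 2, 1].

Jordan blocks: (-5, 2), (-5, 2), (-5, 1)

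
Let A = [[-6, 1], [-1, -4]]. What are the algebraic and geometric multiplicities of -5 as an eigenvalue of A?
algebraic multiplicity 2, geometric multiplicity 1

The characteristic polynomial is (x + 5)^2, so the factor x + 5 appears with exponent 2: the algebraic multiplicity is 2.

rank(A + 5I) = 1, so the eigenspace has dimension 2 - 1 = 1: the geometric multiplicity is 1.

Since 1 < 2, A is not diagonalizable.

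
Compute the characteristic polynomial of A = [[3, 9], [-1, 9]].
xI - A = [[x - 3, -9], [1, x - 9]].

Expanding det(xI - A) along the first row:
det(xI - A) = + (x - 3)·det([[x - 9]]) - (-9)·det([[1]]).

Evaluating gives χ_A(x) = x^2 - 12x + 36 = (x - 6)^2.

χ_A(x) = (x - 6)^2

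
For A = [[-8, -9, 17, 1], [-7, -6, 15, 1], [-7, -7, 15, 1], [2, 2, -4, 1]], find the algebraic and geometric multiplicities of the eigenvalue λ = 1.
algebraic multiplicity 3, geometric multiplicity 1

The characteristic polynomial is (x - 1)^3(x + 1), so the factor x - 1 appears with exponent 3: the algebraic multiplicity is 3.

rank(A - I) = 3, so the eigenspace has dimension 4 - 3 = 1: the geometric multiplicity is 1.

Since 1 < 3, A is not diagonalizable.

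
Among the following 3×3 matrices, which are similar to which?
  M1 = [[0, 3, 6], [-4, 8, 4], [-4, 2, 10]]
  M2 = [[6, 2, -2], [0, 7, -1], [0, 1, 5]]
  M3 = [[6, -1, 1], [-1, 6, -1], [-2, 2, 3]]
Characteristic polynomials: χ_{M1} = (x - 6)^3, χ_{M2} = (x - 6)^3, χ_{M3} = (x - 5)^3.

{M1, M2}: invariant factors x - 6, (x - 6)^2.

{M3}: invariant factors x - 5, (x - 5)^2.

Matrices are similar if and only if their invariant-factor lists agree; the partition into similarity classes is {M1, M2}, {M3}.

2 classes: {M1, M2}, {M3}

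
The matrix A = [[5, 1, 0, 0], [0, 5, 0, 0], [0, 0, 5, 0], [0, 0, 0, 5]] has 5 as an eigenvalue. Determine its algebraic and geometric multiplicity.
algebraic multiplicity 4, geometric multiplicity 3

The characteristic polynomial is (x - 5)^4, so the factor x - 5 appears with exponent 4: the algebraic multiplicity is 4.

rank(A - 5I) = 1, so the eigenspace has dimension 4 - 1 = 3: the geometric multiplicity is 3.

Since 3 < 4, A is not diagonalizable.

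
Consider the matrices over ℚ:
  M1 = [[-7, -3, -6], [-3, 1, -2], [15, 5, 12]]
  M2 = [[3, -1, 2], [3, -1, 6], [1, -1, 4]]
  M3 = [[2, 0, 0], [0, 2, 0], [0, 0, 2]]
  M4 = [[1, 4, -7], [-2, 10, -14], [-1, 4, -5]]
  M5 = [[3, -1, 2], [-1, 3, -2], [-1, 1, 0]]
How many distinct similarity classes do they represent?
2 classes: {M1, M2, M4, M5}, {M3}

Characteristic polynomials: χ_{M1} = (x - 2)^3, χ_{M2} = (x - 2)^3, χ_{M3} = (x - 2)^3, χ_{M4} = (x - 2)^3, χ_{M5} = (x - 2)^3.

{M1, M2, M4, M5}: invariant factors x - 2, (x - 2)^2.

{M3}: invariant factors x - 2, x - 2, x - 2.

Matrices are similar if and only if their invariant-factor lists agree; the partition into similarity classes is {M1, M2, M4, M5}, {M3}.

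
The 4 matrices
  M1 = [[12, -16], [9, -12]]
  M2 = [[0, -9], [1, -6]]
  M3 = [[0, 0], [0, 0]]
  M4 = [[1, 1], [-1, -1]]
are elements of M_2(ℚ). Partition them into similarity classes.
3 classes: {M1, M4}, {M2}, {M3}

Characteristic polynomials: χ_{M1} = x^2, χ_{M2} = (x + 3)^2, χ_{M3} = x^2, χ_{M4} = x^2.

{M1, M4}: invariant factors x^2.

{M2}: invariant factors (x + 3)^2.

{M3}: invariant factors x, x.

Matrices are similar if and only if their invariant-factor lists agree; the partition into similarity classes is {M1, M4}, {M2}, {M3}.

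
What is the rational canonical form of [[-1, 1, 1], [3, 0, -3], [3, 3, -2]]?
The invariant factors of A (the non-unit diagonal entries of the Smith normal form of xI - A over ℚ[x]) are (x + 1)(x^2 + 2x + 3), each dividing the next. The characteristic polynomial is their product, (x + 1)(x^2 + 2x + 3).

The rational canonical form is the block-diagonal matrix of companion matrices C(f_i):
R = [[0, 0, -3], [1, 0, -5], [0, 1, -3]].

Note the characteristic polynomial does not split into linear factors over ℚ, so A has no Jordan form over ℚ; the rational canonical form exists over any field.

R = [[0, 0, -3], [1, 0, -5], [0, 1, -3]]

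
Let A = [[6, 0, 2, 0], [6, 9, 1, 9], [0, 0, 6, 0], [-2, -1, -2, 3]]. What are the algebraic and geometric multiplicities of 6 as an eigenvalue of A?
algebraic multiplicity 4, geometric multiplicity 2

The characteristic polynomial is (x - 6)^4, so the factor x - 6 appears with exponent 4: the algebraic multiplicity is 4.

rank(A - 6I) = 2, so the eigenspace has dimension 4 - 2 = 2: the geometric multiplicity is 2.

Since 2 < 4, A is not diagonalizable.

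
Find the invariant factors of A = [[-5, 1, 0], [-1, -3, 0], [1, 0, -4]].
The Jordan structure of A has elementary divisors (x + 4)^3. Arranging the block sizes at each eigenvalue in decreasing order and taking row products gives the invariant factors.

Invariant factors (smallest first, each dividing the next): (x + 4)^3.

Check: the last factor (x + 4)^3 is the minimal polynomial, and the product (x + 4)^3 is the characteristic polynomial.

(x + 4)^3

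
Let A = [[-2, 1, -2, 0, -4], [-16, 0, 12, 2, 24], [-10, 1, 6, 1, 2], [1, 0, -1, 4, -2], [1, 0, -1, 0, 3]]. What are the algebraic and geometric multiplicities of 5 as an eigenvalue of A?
algebraic multiplicity 3, geometric multiplicity 1

The characteristic polynomial is (x - 5)^3(x + 2)^2, so the factor x - 5 appears with exponent 3: the algebraic multiplicity is 3.

rank(A - 5I) = 4, so the eigenspace has dimension 5 - 4 = 1: the geometric multiplicity is 1.

Since 1 < 3, A is not diagonalizable.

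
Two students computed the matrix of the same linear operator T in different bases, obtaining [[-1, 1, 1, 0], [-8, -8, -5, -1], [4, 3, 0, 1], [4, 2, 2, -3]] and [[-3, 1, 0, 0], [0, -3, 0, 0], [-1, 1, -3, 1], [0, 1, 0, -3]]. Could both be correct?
Two matrices over a field are similar if and only if they have the same invariant factors.

Both A and B have characteristic polynomial (x + 3)^4 and minimal polynomial (x + 3)^2. Computing further, both have invariant factors (x + 3)^2, (x + 3)^2. Hence A and B are similar.

Yes.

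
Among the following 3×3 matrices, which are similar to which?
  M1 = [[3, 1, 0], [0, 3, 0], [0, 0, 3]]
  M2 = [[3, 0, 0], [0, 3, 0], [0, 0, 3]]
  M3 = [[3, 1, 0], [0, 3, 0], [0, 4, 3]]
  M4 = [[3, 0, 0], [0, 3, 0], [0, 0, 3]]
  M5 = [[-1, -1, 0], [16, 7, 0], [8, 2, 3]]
2 classes: {M1, M3, M5}, {M2, M4}

Characteristic polynomials: χ_{M1} = (x - 3)^3, χ_{M2} = (x - 3)^3, χ_{M3} = (x - 3)^3, χ_{M4} = (x - 3)^3, χ_{M5} = (x - 3)^3.

{M1, M3, M5}: invariant factors x - 3, (x - 3)^2.

{M2, M4}: invariant factors x - 3, x - 3, x - 3.

Matrices are similar if and only if their invariant-factor lists agree; the partition into similarity classes is {M1, M3, M5}, {M2, M4}.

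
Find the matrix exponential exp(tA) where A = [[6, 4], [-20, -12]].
A has Jordan form J = [[-4, 0], [0, -2]] with A = PJP^{-1}, so e^{tA} = P e^{tJ} P^{-1}.

For a Jordan block J_k(λ), e^{tJ_k(λ)} = e^{λt} · (I + tN + t^2 N^2/2! + ... + t^{k-1} N^{k-1}/(k-1)!) where N is the nilpotent superdiagonal part.

Assembling the blocks and conjugating back gives the entries of e^{tA} as shown above.

e^{tA} = [[(5*e^{2*t} - 4)*e^{-4*t}, (2*e^{2*t} - 2)*e^{-4*t}], [10*(1 - e^{2*t})*e^{-4*t}, (5 - 4*e^{2*t})*e^{-4*t}]]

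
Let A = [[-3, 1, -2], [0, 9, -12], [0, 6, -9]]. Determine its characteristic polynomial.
χ_A(x) = (x - 3)(x + 3)^2

xI - A = [[x + 3, -1, 2], [0, x - 9, 12], [0, -6, x + 9]].

Expanding det(xI - A) along the first row:
det(xI - A) = + (x + 3)·det([[x - 9, 12], [-6, x + 9]]) - (-1)·det([[0, 12], [0, x + 9]]) + (2)·det([[0, x - 9], [0, -6]]).

Evaluating gives χ_A(x) = x^3 + 3x^2 - 9x - 27 = (x - 3)(x + 3)^2.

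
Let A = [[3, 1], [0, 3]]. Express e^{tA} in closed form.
e^{tA} = [[e^{3*t}, t*e^{3*t}], [0, e^{3*t}]]

A has Jordan form J = [[3, 1], [0, 3]] with A = PJP^{-1}, so e^{tA} = P e^{tJ} P^{-1}.

For a Jordan block J_k(λ), e^{tJ_k(λ)} = e^{λt} · (I + tN + t^2 N^2/2! + ... + t^{k-1} N^{k-1}/(k-1)!) where N is the nilpotent superdiagonal part.

Assembling the blocks and conjugating back gives the entries of e^{tA} as shown above.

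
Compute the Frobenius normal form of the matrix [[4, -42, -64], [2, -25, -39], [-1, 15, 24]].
The invariant factors of A (the non-unit diagonal entries of the Smith normal form of xI - A over ℚ[x]) are (x - 2)(x^2 - x - 1), each dividing the next. The characteristic polynomial is their product, (x - 2)(x^2 - x - 1).

The rational canonical form is the block-diagonal matrix of companion matrices C(f_i):
R = [[0, 0, -2], [1, 0, -1], [0, 1, 3]].

Note the characteristic polynomial does not split into linear factors over ℚ, so A has no Jordan form over ℚ; the rational canonical form exists over any field.

R = [[0, 0, -2], [1, 0, -1], [0, 1, 3]]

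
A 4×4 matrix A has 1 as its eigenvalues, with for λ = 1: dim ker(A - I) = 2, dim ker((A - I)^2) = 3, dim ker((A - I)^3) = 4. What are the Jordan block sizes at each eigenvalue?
λ = 1: successive nullity increments [2, 1, 1] count blocks of size ≥ k; block sizes are [3, 1].

Jordan blocks: (1, 3), (1, 1)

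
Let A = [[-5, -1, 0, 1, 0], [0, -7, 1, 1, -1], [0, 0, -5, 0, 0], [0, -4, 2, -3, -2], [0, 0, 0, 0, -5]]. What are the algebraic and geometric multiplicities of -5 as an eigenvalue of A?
algebraic multiplicity 5, geometric multiplicity 3

The characteristic polynomial is (x + 5)^5, so the factor x + 5 appears with exponent 5: the algebraic multiplicity is 5.

rank(A + 5I) = 2, so the eigenspace has dimension 5 - 2 = 3: the geometric multiplicity is 3.

Since 3 < 5, A is not diagonalizable.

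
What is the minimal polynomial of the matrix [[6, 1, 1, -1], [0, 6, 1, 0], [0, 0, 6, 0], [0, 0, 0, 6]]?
The characteristic polynomial factors as (x - 6)^4. The minimal polynomial is ∏(x - λ)^{k_λ} where k_λ is the size of the largest Jordan block at λ.

For λ = 6: rank(A - 6I) = 2, and the largest Jordan block has size 3 (the smallest k with rank((A - 6I)^k) = rank((A - 6I)^(k+1))).

So m_A(x) = (x - 6)^3.

m_A(x) = (x - 6)^3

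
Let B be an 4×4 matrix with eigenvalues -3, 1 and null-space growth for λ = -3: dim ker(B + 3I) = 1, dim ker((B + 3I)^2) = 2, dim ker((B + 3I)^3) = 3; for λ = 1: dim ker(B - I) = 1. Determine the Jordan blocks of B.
λ = -3: successive nullity increments [1, 1, 1] count blocks of size ≥ k; block sizes are [3].
λ = 1: successive nullity increments [1] count blocks of size ≥ k; block sizes are [1].

Jordan blocks: (-3, 3), (1, 1)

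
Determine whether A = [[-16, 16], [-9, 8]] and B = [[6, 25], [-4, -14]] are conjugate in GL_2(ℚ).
Two matrices over a field are similar if and only if they have the same invariant factors.

Both A and B have characteristic polynomial (x + 4)^2 and minimal polynomial (x + 4)^2. Computing further, both have invariant factors (x + 4)^2. Hence A and B are similar.

Yes.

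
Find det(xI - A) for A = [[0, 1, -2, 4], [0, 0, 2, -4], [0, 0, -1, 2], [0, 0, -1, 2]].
xI - A = [[x, -1, 2, -4], [0, x, -2, 4], [0, 0, x + 1, -2], [0, 0, 1, x - 2]].

Expanding det(xI - A) along the first row:
det(xI - A) = + (x)·det([[x, -2, 4], [0, x + 1, -2], [0, 1, x - 2]]) - (-1)·det([[0, -2, 4], [0, x + 1, -2], [0, 1, x - 2]]) + (2)·det([[0, x, 4], [0, 0, -2], [0, 0, x - 2]]) - (-4)·det([[0, x, -2], [0, 0, x + 1], [0, 0, 1]]).

Evaluating gives χ_A(x) = x^4 - x^3 = x^3(x - 1).

χ_A(x) = x^3(x - 1)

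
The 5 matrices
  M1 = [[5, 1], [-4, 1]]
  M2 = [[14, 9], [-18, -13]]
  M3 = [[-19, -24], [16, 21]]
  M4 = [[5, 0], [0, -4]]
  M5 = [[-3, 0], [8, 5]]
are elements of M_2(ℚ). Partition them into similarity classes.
Characteristic polynomials: χ_{M1} = (x - 3)^2, χ_{M2} = (x - 5)(x + 4), χ_{M3} = (x - 5)(x + 3), χ_{M4} = (x - 5)(x + 4), χ_{M5} = (x - 5)(x + 3).

{M1}: invariant factors (x - 3)^2.

{M2, M4}: invariant factors (x - 5)(x + 4).

{M3, M5}: invariant factors (x - 5)(x + 3).

Matrices are similar if and only if their invariant-factor lists agree; the partition into similarity classes is {M1}, {M2, M4}, {M3, M5}.

3 classes: {M1}, {M2, M4}, {M3, M5}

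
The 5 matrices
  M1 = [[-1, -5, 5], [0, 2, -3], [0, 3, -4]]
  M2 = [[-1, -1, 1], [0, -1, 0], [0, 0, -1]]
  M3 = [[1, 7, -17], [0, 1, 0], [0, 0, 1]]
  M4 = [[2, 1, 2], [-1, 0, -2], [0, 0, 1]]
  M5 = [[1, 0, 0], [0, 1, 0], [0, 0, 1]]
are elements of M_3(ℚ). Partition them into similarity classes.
3 classes: {M1, M2}, {M3, M4}, {M5}

Characteristic polynomials: χ_{M1} = (x + 1)^3, χ_{M2} = (x + 1)^3, χ_{M3} = (x - 1)^3, χ_{M4} = (x - 1)^3, χ_{M5} = (x - 1)^3.

{M1, M2}: invariant factors x + 1, (x + 1)^2.

{M3, M4}: invariant factors x - 1, (x - 1)^2.

{M5}: invariant factors x - 1, x - 1, x - 1.

Matrices are similar if and only if their invariant-factor lists agree; the partition into similarity classes is {M1, M2}, {M3, M4}, {M5}.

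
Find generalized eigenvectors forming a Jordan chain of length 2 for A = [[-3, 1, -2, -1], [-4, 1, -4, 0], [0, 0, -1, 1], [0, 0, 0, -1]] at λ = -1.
We seek v_1 ∈ ker((A + I)^2) \ ker(A + I), then set v_{i+1} = (A + I) v_i.

One such chain is v_1 = [[0, 1, 0, 0]]^T, v_2 = [[1, 2, 0, 0]]^T. Check: (A + I) v_2 = [[0, 0, 0, 0]]^T = 0.

v_1 = [[0, 1, 0, 0]]^T, v_2 = [[1, 2, 0, 0]]^T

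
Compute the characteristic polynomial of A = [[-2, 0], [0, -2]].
xI - A = [[x + 2, 0], [0, x + 2]].

Expanding det(xI - A) along the first row:
det(xI - A) = + (x + 2)·det([[x + 2]]) - (0)·det([[0]]).

Evaluating gives χ_A(x) = x^2 + 4x + 4 = (x + 2)^2.

χ_A(x) = (x + 2)^2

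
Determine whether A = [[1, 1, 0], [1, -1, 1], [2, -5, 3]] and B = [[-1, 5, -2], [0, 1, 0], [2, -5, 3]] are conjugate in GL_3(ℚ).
No.

Both have characteristic polynomial (x - 1)^3, but the minimal polynomial of A is (x - 1)^3 while the minimal polynomial of B is (x - 1)^2. The minimal polynomial is a similarity invariant, so A and B are not similar.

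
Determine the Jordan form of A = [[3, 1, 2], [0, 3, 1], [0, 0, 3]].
The characteristic polynomial is det(xI - A) = (x - 3)^3, so the eigenvalues are 3 (algebraic multiplicity 3).

For λ = 3: rank(A - 3I) = 2, rank((A - 3I)^2) = 1, rank((A - 3I)^3) = 0. The eigenspace has dimension 3 - 2 = 1, so there is 1 Jordan block; the rank sequence gives block sizes [3].

Assembling the blocks gives the Jordan form J above.

J = [[3, 1, 0], [0, 3, 1], [0, 0, 3]]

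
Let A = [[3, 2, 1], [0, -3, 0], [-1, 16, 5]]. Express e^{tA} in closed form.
e^{tA} = [[(1 - t)*e^{4*t}, 2*t*e^{4*t}, t*e^{4*t}], [0, e^{-3*t}, 0], [-t*e^{4*t}, 2*((t + 1)*e^{7*t} - 1)*e^{-3*t}, (t + 1)*e^{4*t}]]

A has Jordan form J = [[-3, 0, 0], [0, 4, 1], [0, 0, 4]] with A = PJP^{-1}, so e^{tA} = P e^{tJ} P^{-1}.

For a Jordan block J_k(λ), e^{tJ_k(λ)} = e^{λt} · (I + tN + t^2 N^2/2! + ... + t^{k-1} N^{k-1}/(k-1)!) where N is the nilpotent superdiagonal part.

Assembling the blocks and conjugating back gives the entries of e^{tA} as shown above.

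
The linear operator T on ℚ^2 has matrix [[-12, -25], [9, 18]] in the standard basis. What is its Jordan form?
The characteristic polynomial is det(xI - A) = (x - 3)^2, so the eigenvalues are 3 (algebraic multiplicity 2).

For λ = 3: rank(A - 3I) = 1, rank((A - 3I)^2) = 0. The eigenspace has dimension 2 - 1 = 1, so there is 1 Jordan block; the rank sequence gives block sizes [2].

Assembling the blocks gives the Jordan form J above.

J = [[3, 1], [0, 3]]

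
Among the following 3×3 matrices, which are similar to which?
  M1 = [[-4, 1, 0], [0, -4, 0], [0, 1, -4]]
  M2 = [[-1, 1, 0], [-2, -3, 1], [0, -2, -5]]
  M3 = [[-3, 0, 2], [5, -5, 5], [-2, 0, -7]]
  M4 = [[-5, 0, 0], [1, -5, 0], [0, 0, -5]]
3 classes: {M1}, {M2}, {M3, M4}

Characteristic polynomials: χ_{M1} = (x + 4)^3, χ_{M2} = (x + 3)^3, χ_{M3} = (x + 5)^3, χ_{M4} = (x + 5)^3.

{M1}: invariant factors x + 4, (x + 4)^2.

{M2}: invariant factors (x + 3)^3.

{M3, M4}: invariant factors x + 5, (x + 5)^2.

Matrices are similar if and only if their invariant-factor lists agree; the partition into similarity classes is {M1}, {M2}, {M3, M4}.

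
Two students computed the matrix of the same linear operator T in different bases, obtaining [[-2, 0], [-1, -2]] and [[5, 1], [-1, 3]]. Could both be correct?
trace(A) = -4 but trace(B) = 8. The trace is a similarity invariant, so A and B are not similar.

No.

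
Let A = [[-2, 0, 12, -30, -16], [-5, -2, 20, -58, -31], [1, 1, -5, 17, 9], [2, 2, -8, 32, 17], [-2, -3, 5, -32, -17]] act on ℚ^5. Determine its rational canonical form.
R = [[0, 0, 0, 0, 0], [1, 0, 0, 0, -6], [0, 1, 0, 0, -5], [0, 0, 1, 0, 1], [0, 0, 0, 1, 6]]

The invariant factors of A (the non-unit diagonal entries of the Smith normal form of xI - A over ℚ[x]) are x(x - 6)(x^3 - x - 1), each dividing the next. The characteristic polynomial is their product, x(x - 6)(x^3 - x - 1).

The rational canonical form is the block-diagonal matrix of companion matrices C(f_i):
R = [[0, 0, 0, 0, 0], [1, 0, 0, 0, -6], [0, 1, 0, 0, -5], [0, 0, 1, 0, 1], [0, 0, 0, 1, 6]].

Note the characteristic polynomial does not split into linear factors over ℚ, so A has no Jordan form over ℚ; the rational canonical form exists over any field.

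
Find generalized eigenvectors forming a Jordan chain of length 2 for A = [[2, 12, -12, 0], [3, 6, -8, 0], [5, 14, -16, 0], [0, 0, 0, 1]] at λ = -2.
v_1 = [[3, -1, 0, 0]]^T, v_2 = [[0, 1, 1, 0]]^T

We seek v_1 ∈ ker((A + 2I)^2) \ ker(A + 2I), then set v_{i+1} = (A + 2I) v_i.

One such chain is v_1 = [[3, -1, 0, 0]]^T, v_2 = [[0, 1, 1, 0]]^T. Check: (A + 2I) v_2 = [[0, 0, 0, 0]]^T = 0.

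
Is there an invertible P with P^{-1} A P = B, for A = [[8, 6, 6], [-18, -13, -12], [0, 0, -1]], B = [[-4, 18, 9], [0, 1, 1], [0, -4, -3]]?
Both have characteristic polynomial (x + 1)^2(x + 4), but the minimal polynomial of A is (x + 1)(x + 4) while the minimal polynomial of B is (x + 1)^2(x + 4). The minimal polynomial is a similarity invariant, so A and B are not similar.

No.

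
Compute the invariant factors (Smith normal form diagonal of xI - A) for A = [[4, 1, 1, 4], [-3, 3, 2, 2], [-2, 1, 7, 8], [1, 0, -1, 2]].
The Jordan structure of A has elementary divisors (x - 4)^3, (x - 4). Arranging the block sizes at each eigenvalue in decreasing order and taking row products gives the invariant factors.

Invariant factors (smallest first, each dividing the next): x - 4, (x - 4)^3.

Check: the last factor (x - 4)^3 is the minimal polynomial, and the product (x - 4)^4 is the characteristic polynomial.

x - 4, (x - 4)^3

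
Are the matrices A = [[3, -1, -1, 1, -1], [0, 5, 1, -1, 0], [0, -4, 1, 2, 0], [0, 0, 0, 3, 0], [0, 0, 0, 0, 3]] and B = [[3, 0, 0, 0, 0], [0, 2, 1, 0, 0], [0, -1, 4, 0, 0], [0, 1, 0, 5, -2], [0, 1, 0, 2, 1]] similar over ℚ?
Yes.

Two matrices over a field are similar if and only if they have the same invariant factors.

Both A and B have characteristic polynomial (x - 3)^5 and minimal polynomial (x - 3)^3. Computing further, both have invariant factors x - 3, x - 3, (x - 3)^3. Hence A and B are similar.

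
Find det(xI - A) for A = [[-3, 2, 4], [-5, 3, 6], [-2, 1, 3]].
χ_A(x) = (x - 1)^3

xI - A = [[x + 3, -2, -4], [5, x - 3, -6], [2, -1, x - 3]].

Expanding det(xI - A) along the first row:
det(xI - A) = + (x + 3)·det([[x - 3, -6], [-1, x - 3]]) - (-2)·det([[5, -6], [2, x - 3]]) + (-4)·det([[5, x - 3], [2, -1]]).

Evaluating gives χ_A(x) = x^3 - 3x^2 + 3x - 1 = (x - 1)^3.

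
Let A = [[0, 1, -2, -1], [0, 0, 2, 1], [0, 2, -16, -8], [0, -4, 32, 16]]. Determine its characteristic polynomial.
xI - A = [[x, -1, 2, 1], [0, x, -2, -1], [0, -2, x + 16, 8], [0, 4, -32, x - 16]].

Expanding det(xI - A) along the first row:
det(xI - A) = + (x)·det([[x, -2, -1], [-2, x + 16, 8], [4, -32, x - 16]]) - (-1)·det([[0, -2, -1], [0, x + 16, 8], [0, -32, x - 16]]) + (2)·det([[0, x, -1], [0, -2, 8], [0, 4, x - 16]]) - (1)·det([[0, x, -2], [0, -2, x + 16], [0, 4, -32]]).

Evaluating gives χ_A(x) = x^4.

χ_A(x) = x^4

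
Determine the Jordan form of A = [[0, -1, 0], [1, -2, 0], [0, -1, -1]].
J = [[-1, 1, 0], [0, -1, 1], [0, 0, -1]]

The characteristic polynomial is det(xI - A) = (x + 1)^3, so the eigenvalues are -1 (algebraic multiplicity 3).

For λ = -1: rank(A + I) = 2, rank((A + I)^2) = 1, rank((A + I)^3) = 0. The eigenspace has dimension 3 - 2 = 1, so there is 1 Jordan block; the rank sequence gives block sizes [3].

Assembling the blocks gives the Jordan form J above.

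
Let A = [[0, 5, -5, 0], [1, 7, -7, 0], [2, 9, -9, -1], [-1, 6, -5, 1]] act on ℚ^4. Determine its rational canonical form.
R = [[0, 0, 0, 5], [1, 0, 0, 7], [0, 1, 0, 2], [0, 0, 1, -1]]

The invariant factors of A (the non-unit diagonal entries of the Smith normal form of xI - A over ℚ[x]) are (x + 1)(x^3 - 2x - 5), each dividing the next. The characteristic polynomial is their product, (x + 1)(x^3 - 2x - 5).

The rational canonical form is the block-diagonal matrix of companion matrices C(f_i):
R = [[0, 0, 0, 5], [1, 0, 0, 7], [0, 1, 0, 2], [0, 0, 1, -1]].

Note the characteristic polynomial does not split into linear factors over ℚ, so A has no Jordan form over ℚ; the rational canonical form exists over any field.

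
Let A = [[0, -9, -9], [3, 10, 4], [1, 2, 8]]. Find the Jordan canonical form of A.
J = [[6, 1, 0], [0, 6, 1], [0, 0, 6]]

The characteristic polynomial is det(xI - A) = (x - 6)^3, so the eigenvalues are 6 (algebraic multiplicity 3).

For λ = 6: rank(A - 6I) = 2, rank((A - 6I)^2) = 1, rank((A - 6I)^3) = 0. The eigenspace has dimension 3 - 2 = 1, so there is 1 Jordan block; the rank sequence gives block sizes [3].

Assembling the blocks gives the Jordan form J above.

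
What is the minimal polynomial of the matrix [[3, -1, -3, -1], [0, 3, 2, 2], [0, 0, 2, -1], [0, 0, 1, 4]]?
The characteristic polynomial factors as (x - 3)^4. The minimal polynomial is ∏(x - λ)^{k_λ} where k_λ is the size of the largest Jordan block at λ.

For λ = 3: rank(A - 3I) = 2, and the largest Jordan block has size 2 (the smallest k with rank((A - 3I)^k) = rank((A - 3I)^(k+1))).

So m_A(x) = (x - 3)^2.

m_A(x) = (x - 3)^2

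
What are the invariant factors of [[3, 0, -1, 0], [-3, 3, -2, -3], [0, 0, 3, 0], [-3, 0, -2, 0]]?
The Jordan structure of A has elementary divisors x, (x - 3)^2, (x - 3). Arranging the block sizes at each eigenvalue in decreasing order and taking row products gives the invariant factors.

Invariant factors (smallest first, each dividing the next): x - 3, x(x - 3)^2.

Check: the last factor x(x - 3)^2 is the minimal polynomial, and the product x(x - 3)^3 is the characteristic polynomial.

x - 3, x(x - 3)^2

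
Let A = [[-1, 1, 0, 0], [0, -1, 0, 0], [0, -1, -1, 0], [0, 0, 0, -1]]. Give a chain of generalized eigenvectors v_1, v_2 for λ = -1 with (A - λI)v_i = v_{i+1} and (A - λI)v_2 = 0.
v_1 = [[1, 1, 1, 1]]^T, v_2 = [[1, 0, -1, 0]]^T

We seek v_1 ∈ ker((A + I)^2) \ ker(A + I), then set v_{i+1} = (A + I) v_i.

One such chain is v_1 = [[1, 1, 1, 1]]^T, v_2 = [[1, 0, -1, 0]]^T. Check: (A + I) v_2 = [[0, 0, 0, 0]]^T = 0.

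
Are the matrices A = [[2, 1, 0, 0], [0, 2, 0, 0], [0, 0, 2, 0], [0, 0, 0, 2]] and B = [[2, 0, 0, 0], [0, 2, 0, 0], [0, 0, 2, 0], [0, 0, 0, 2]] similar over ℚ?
Both have characteristic polynomial (x - 2)^4, but the minimal polynomial of A is (x - 2)^2 while the minimal polynomial of B is x - 2. The minimal polynomial is a similarity invariant, so A and B are not similar.

No.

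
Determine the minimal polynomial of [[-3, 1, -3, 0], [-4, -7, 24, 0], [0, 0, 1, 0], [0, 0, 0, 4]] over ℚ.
The characteristic polynomial factors as (x - 4)(x - 1)(x + 5)^2. The minimal polynomial is ∏(x - λ)^{k_λ} where k_λ is the size of the largest Jordan block at λ.

For λ = -5: rank(A + 5I) = 3, and the largest Jordan block has size 2 (the smallest k with rank((A + 5I)^k) = rank((A + 5I)^(k+1))).
For λ = 1: rank(A - I) = 3, and the largest Jordan block has size 1 (the smallest k with rank((A - I)^k) = rank((A - I)^(k+1))).
For λ = 4: rank(A - 4I) = 3, and the largest Jordan block has size 1 (the smallest k with rank((A - 4I)^k) = rank((A - 4I)^(k+1))).

So m_A(x) = (x - 4)(x - 1)(x + 5)^2.

m_A(x) = (x - 4)(x - 1)(x + 5)^2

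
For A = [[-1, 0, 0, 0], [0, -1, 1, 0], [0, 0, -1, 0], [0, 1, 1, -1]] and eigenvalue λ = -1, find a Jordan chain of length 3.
We seek v_1 ∈ ker((A + I)^3) \ ker((A + I)^2), then set v_{i+1} = (A + I) v_i.

One such chain is v_1 = [[1, 0, 1, 0]]^T, v_2 = [[0, 1, 0, 1]]^T, v_3 = [[0, 0, 0, 1]]^T. Check: (A + I) v_3 = [[0, 0, 0, 0]]^T = 0.

v_1 = [[1, 0, 1, 0]]^T, v_2 = [[0, 1, 0, 1]]^T, v_3 = [[0, 0, 0, 1]]^T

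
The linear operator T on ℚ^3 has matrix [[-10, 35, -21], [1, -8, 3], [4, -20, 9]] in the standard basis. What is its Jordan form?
The characteristic polynomial is det(xI - A) = (x + 3)^3, so the eigenvalues are -3 (algebraic multiplicity 3).

For λ = -3: rank(A + 3I) = 1, rank((A + 3I)^2) = 0. The eigenspace has dimension 3 - 1 = 2, so there are 2 Jordan blocks; the rank sequence gives block sizes [2, 1].

Assembling the blocks gives the Jordan form J above.

J = [[-3, 1, 0], [0, -3, 0], [0, 0, -3]]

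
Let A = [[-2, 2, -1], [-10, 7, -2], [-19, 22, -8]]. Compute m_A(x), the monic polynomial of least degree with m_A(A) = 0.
m_A(x) = (x - 3)(x + 3)^2

The characteristic polynomial factors as (x - 3)(x + 3)^2. The minimal polynomial is ∏(x - λ)^{k_λ} where k_λ is the size of the largest Jordan block at λ.

For λ = -3: rank(A + 3I) = 2, and the largest Jordan block has size 2 (the smallest k with rank((A + 3I)^k) = rank((A + 3I)^(k+1))).
For λ = 3: rank(A - 3I) = 2, and the largest Jordan block has size 1 (the smallest k with rank((A - 3I)^k) = rank((A - 3I)^(k+1))).

So m_A(x) = (x - 3)(x + 3)^2.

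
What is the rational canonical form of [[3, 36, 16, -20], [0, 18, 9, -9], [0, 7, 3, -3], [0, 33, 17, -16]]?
R = [[3, 0, 0, 0], [0, 0, 0, -9], [0, 1, 0, -3], [0, 0, 1, 5]]

The invariant factors of A (the non-unit diagonal entries of the Smith normal form of xI - A over ℚ[x]) are x - 3, (x - 3)^2(x + 1), each dividing the next. The characteristic polynomial is their product, (x - 3)^3(x + 1).

The rational canonical form is the block-diagonal matrix of companion matrices C(f_i):
R = [[3, 0, 0, 0], [0, 0, 0, -9], [0, 1, 0, -3], [0, 0, 1, 5]].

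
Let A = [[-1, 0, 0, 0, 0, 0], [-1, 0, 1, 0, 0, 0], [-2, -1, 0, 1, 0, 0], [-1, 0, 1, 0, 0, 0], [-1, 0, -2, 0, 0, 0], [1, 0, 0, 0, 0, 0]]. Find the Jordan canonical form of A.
J = [[-1, 0, 0, 0, 0, 0], [0, 0, 1, 0, 0, 0], [0, 0, 0, 1, 0, 0], [0, 0, 0, 0, 0, 0], [0, 0, 0, 0, 0, 0], [0, 0, 0, 0, 0, 0]]

The characteristic polynomial is det(xI - A) = x^5(x + 1), so the eigenvalues are -1 (algebraic multiplicity 1), 0 (algebraic multiplicity 5).

For λ = -1: algebraic multiplicity 1 gives one 1×1 block.

For λ = 0: rank(A) = 3, rank(A^2) = 2, rank(A^3) = 1. The eigenspace has dimension 6 - 3 = 3, so there are 3 Jordan blocks; the rank sequence gives block sizes [3, 1, 1].

Assembling the blocks gives the Jordan form J above.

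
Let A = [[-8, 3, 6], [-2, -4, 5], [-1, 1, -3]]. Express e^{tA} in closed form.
A has Jordan form J = [[-5, 1, 0], [0, -5, 1], [0, 0, -5]] with A = PJP^{-1}, so e^{tA} = P e^{tJ} P^{-1}.

For a Jordan block J_k(λ), e^{tJ_k(λ)} = e^{λt} · (I + tN + t^2 N^2/2! + ... + t^{k-1} N^{k-1}/(k-1)!) where N is the nilpotent superdiagonal part.

Assembling the blocks and conjugating back gives the entries of e^{tA} as shown above.

e^{tA} = [[(-3*t^2 - 6*t + 2)*e^{-5*t}/2, 3*t*e^{-5*t}, 3*t*(3*t + 4)*e^{-5*t}/2], [t*(-t - 4)*e^{-5*t}/2, (t + 1)*e^{-5*t}, t*(3*t + 10)*e^{-5*t}/2], [t*(-t - 2)*e^{-5*t}/2, t*e^{-5*t}, (3*t^2 + 4*t + 2)*e^{-5*t}/2]]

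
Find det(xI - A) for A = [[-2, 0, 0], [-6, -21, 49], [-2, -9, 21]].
χ_A(x) = x^2(x + 2)

xI - A = [[x + 2, 0, 0], [6, x + 21, -49], [2, 9, x - 21]].

Expanding det(xI - A) along the first row:
det(xI - A) = + (x + 2)·det([[x + 21, -49], [9, x - 21]]) - (0)·det([[6, -49], [2, x - 21]]) + (0)·det([[6, x + 21], [2, 9]]).

Evaluating gives χ_A(x) = x^3 + 2x^2 = x^2(x + 2).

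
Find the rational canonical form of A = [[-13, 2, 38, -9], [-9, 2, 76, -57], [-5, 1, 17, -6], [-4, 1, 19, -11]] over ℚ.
R = [[-2, 0, 0, 0], [0, 0, 0, 40], [0, 1, 0, 18], [0, 0, 1, -3]]

The invariant factors of A (the non-unit diagonal entries of the Smith normal form of xI - A over ℚ[x]) are x + 2, (x - 4)(x + 2)(x + 5), each dividing the next. The characteristic polynomial is their product, (x - 4)(x + 2)^2(x + 5).

The rational canonical form is the block-diagonal matrix of companion matrices C(f_i):
R = [[-2, 0, 0, 0], [0, 0, 0, 40], [0, 1, 0, 18], [0, 0, 1, -3]].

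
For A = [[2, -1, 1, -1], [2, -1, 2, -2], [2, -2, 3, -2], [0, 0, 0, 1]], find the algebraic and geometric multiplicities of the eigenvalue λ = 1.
The characteristic polynomial is (x - 2)(x - 1)^3, so the factor x - 1 appears with exponent 3: the algebraic multiplicity is 3.

rank(A - I) = 1, so the eigenspace has dimension 4 - 1 = 3: the geometric multiplicity is 3.

algebraic multiplicity 3, geometric multiplicity 3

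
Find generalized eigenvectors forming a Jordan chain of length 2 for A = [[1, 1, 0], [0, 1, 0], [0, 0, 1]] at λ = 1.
v_1 = [[1, 1, 0]]^T, v_2 = [[1, 0, 0]]^T

We seek v_1 ∈ ker((A - I)^2) \ ker(A - I), then set v_{i+1} = (A - I) v_i.

One such chain is v_1 = [[1, 1, 0]]^T, v_2 = [[1, 0, 0]]^T. Check: (A - I) v_2 = [[0, 0, 0]]^T = 0.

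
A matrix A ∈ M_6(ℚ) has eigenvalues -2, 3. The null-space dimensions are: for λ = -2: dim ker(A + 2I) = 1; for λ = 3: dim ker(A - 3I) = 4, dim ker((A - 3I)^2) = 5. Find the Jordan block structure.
λ = -2: successive nullity increments [1] count blocks of size ≥ k; block sizes are [1].
λ = 3: successive nullity increments [4, 1] count blocks of size ≥ k; block sizes are [2, 1, 1, 1].

Jordan blocks: (-2, 1), (3, 2), (3, 1), (3, 1), (3, 1)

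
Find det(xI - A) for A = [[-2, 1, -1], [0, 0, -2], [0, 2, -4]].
xI - A = [[x + 2, -1, 1], [0, x, 2], [0, -2, x + 4]].

Expanding det(xI - A) along the first row:
det(xI - A) = + (x + 2)·det([[x, 2], [-2, x + 4]]) - (-1)·det([[0, 2], [0, x + 4]]) + (1)·det([[0, x], [0, -2]]).

Evaluating gives χ_A(x) = x^3 + 6x^2 + 12x + 8 = (x + 2)^3.

χ_A(x) = (x + 2)^3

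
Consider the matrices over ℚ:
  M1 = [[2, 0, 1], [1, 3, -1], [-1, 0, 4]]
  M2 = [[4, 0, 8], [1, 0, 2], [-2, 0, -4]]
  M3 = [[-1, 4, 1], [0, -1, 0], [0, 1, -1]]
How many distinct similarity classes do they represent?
Characteristic polynomials: χ_{M1} = (x - 3)^3, χ_{M2} = x^3, χ_{M3} = (x + 1)^3.

{M1}: invariant factors x - 3, (x - 3)^2.

{M2}: invariant factors x, x^2.

{M3}: invariant factors (x + 1)^3.

Matrices are similar if and only if their invariant-factor lists agree; the partition into similarity classes is {M1}, {M2}, {M3}.

3 classes: {M1}, {M2}, {M3}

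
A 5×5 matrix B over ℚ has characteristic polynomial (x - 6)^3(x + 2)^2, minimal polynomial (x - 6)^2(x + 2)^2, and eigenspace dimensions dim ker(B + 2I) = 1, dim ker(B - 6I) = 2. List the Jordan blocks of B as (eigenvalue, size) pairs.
Jordan blocks: (-2, 2), (6, 2), (6, 1)

λ = -2: algebraic multiplicity 2 (exponent in χ_B), largest block size 2 (exponent in m_B), 1 block (geometric multiplicity). This forces block sizes [2].
λ = 6: algebraic multiplicity 3 (exponent in χ_B), largest block size 2 (exponent in m_B), 2 blocks (geometric multiplicity). These force block sizes [2, 1].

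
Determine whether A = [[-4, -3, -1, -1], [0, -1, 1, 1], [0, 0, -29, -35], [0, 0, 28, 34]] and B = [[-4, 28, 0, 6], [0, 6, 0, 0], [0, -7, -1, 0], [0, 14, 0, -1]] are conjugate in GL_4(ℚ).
No.

Both have characteristic polynomial (x - 6)(x + 1)^2(x + 4), but the minimal polynomial of A is (x - 6)(x + 1)^2(x + 4) while the minimal polynomial of B is (x - 6)(x + 1)(x + 4). The minimal polynomial is a similarity invariant, so A and B are not similar.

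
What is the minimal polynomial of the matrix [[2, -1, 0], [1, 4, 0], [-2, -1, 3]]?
The characteristic polynomial factors as (x - 3)^3. The minimal polynomial is ∏(x - λ)^{k_λ} where k_λ is the size of the largest Jordan block at λ.

For λ = 3: rank(A - 3I) = 2, and the largest Jordan block has size 3 (the smallest k with rank((A - 3I)^k) = rank((A - 3I)^(k+1))).

So m_A(x) = (x - 3)^3.

m_A(x) = (x - 3)^3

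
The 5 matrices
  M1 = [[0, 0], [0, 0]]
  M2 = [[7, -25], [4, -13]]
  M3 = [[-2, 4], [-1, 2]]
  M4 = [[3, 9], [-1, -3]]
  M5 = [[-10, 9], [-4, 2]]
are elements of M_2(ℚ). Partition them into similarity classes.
4 classes: {M1}, {M2}, {M3, M4}, {M5}

Characteristic polynomials: χ_{M1} = x^2, χ_{M2} = (x + 3)^2, χ_{M3} = x^2, χ_{M4} = x^2, χ_{M5} = (x + 4)^2.

{M1}: invariant factors x, x.

{M2}: invariant factors (x + 3)^2.

{M3, M4}: invariant factors x^2.

{M5}: invariant factors (x + 4)^2.

Matrices are similar if and only if their invariant-factor lists agree; the partition into similarity classes is {M1}, {M2}, {M3, M4}, {M5}.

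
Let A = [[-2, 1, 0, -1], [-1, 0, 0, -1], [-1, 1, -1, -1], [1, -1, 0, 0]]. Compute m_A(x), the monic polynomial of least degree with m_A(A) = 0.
m_A(x) = x(x + 1)

The characteristic polynomial factors as x(x + 1)^3. The minimal polynomial is ∏(x - λ)^{k_λ} where k_λ is the size of the largest Jordan block at λ.

For λ = -1: rank(A + I) = 1, and the largest Jordan block has size 1 (the smallest k with rank((A + I)^k) = rank((A + I)^(k+1))).
For λ = 0: rank(A) = 3, and the largest Jordan block has size 1 (the smallest k with rank(A^k) = rank(A^(k+1))).

So m_A(x) = x(x + 1).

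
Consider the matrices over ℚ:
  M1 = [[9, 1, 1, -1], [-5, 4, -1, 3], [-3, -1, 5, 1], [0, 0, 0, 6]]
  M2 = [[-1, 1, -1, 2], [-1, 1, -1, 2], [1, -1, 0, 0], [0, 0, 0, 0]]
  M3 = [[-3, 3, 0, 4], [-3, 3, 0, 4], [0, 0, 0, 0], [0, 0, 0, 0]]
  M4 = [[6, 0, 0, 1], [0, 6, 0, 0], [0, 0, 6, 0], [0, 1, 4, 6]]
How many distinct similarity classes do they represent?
Characteristic polynomials: χ_{M1} = (x - 6)^4, χ_{M2} = x^4, χ_{M3} = x^4, χ_{M4} = (x - 6)^4.

{M1, M4}: invariant factors x - 6, (x - 6)^3.

{M2}: invariant factors x, x^3.

{M3}: invariant factors x, x, x^2.

Matrices are similar if and only if their invariant-factor lists agree; the partition into similarity classes is {M1, M4}, {M2}, {M3}.

3 classes: {M1, M4}, {M2}, {M3}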